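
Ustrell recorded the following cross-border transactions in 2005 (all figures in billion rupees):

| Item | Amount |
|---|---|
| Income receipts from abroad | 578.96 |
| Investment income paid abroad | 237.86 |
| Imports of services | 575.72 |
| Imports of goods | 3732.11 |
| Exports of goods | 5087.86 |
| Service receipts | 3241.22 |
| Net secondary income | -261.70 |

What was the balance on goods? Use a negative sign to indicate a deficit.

Goods balance = 5087.86 - 3732.11 = 1355.75

1355.75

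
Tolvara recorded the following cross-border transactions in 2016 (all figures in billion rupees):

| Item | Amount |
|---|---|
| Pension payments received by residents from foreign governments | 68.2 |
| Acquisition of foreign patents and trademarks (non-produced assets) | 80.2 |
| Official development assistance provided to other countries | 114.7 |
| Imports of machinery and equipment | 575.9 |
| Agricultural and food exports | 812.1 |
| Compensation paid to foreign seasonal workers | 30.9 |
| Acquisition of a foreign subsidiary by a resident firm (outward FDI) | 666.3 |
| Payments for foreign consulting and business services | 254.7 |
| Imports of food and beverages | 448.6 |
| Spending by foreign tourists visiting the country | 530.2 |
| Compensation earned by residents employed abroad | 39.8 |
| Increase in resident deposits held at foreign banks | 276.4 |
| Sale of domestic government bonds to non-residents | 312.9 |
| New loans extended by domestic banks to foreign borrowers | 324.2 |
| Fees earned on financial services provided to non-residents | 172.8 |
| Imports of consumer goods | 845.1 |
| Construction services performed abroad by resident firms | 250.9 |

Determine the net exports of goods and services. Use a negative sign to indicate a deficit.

Goods: 812.1 - 448.6 - 845.1 - 575.9 = -1057.5
Services: -254.7 + 530.2 + 250.9 + 172.8 = 699.2
Trade balance = -1057.5 + 699.2 = -358.3
(Excluded from the trade balance — secondary income: pension payments received by residents from foreign governments 68.2, official development assistance provided to other countries 114.7; capital account: acquisition of foreign patents and trademarks (non-produced assets) 80.2; primary income: compensation paid to foreign seasonal workers 30.9, compensation earned by residents employed abroad 39.8; financial account: acquisition of a foreign subsidiary by a resident firm (outward FDI) 666.3, increase in resident deposits held at foreign banks 276.4, sale of domestic government bonds to non-residents 312.9, new loans extended by domestic banks to foreign borrowers 324.2.)

-358.3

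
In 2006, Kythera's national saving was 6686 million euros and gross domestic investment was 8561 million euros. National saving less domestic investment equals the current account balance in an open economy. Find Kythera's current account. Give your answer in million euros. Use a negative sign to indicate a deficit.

-1875

CA = S - I = 6686 - 8561 = -1875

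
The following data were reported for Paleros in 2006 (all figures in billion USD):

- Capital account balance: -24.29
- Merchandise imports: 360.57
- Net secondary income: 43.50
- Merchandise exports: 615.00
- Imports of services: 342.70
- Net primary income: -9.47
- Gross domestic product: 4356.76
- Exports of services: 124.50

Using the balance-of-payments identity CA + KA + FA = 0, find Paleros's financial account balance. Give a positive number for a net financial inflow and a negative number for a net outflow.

Goods balance = 615.00 - 360.57 = 254.43
Services balance = 124.50 - 342.70 = -218.20
Trade balance (goods + services) = 254.43 + (-218.20) = 36.23
Net primary income = -9.47
Net secondary income = 43.50
Current account = 36.23 + (-9.47) + 43.50 = 70.26
Financial account = -(70.26 + (-24.29)) = -45.97

-45.97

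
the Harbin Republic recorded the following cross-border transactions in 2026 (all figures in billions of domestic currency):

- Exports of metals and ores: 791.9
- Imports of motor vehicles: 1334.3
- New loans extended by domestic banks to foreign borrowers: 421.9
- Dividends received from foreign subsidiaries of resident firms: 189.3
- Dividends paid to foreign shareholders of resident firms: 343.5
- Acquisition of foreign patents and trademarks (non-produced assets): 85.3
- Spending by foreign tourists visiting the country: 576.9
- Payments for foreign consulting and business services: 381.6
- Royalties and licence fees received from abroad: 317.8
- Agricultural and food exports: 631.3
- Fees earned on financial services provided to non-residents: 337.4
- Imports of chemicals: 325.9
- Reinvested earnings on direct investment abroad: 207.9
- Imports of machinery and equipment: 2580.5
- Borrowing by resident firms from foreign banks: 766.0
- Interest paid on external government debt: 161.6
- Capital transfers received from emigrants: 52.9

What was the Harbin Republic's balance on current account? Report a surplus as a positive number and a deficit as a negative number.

-2074.9

Goods: 631.3 - 1334.3 + 791.9 - 325.9 - 2580.5 = -2817.5
Services: 576.9 + 317.8 + 337.4 - 381.6 = 850.5
Primary income: 207.9 - 343.5 + 189.3 - 161.6 = -107.9
Current account = (-2817.5) + 850.5 + (-107.9) = -2074.9
(Excluded from the current account — financial account: new loans extended by domestic banks to foreign borrowers 421.9, borrowing by resident firms from foreign banks 766.0; capital account: acquisition of foreign patents and trademarks (non-produced assets) 85.3, capital transfers received from emigrants 52.9.)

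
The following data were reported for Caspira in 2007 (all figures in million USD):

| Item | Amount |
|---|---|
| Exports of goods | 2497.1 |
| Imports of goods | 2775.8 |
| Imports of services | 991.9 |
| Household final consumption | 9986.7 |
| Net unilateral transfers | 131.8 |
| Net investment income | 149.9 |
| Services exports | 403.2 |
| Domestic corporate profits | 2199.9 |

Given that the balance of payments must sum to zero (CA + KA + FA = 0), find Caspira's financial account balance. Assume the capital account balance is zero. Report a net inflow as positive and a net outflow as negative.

585.7

Goods balance = 2497.1 - 2775.8 = -278.7
Services balance = 403.2 - 991.9 = -588.7
Trade balance (goods + services) = -278.7 + (-588.7) = -867.4
Net primary income = 149.9
Net secondary income = 131.8
Current account = -867.4 + 149.9 + 131.8 = -585.7
Financial account = -(-585.7) = 585.7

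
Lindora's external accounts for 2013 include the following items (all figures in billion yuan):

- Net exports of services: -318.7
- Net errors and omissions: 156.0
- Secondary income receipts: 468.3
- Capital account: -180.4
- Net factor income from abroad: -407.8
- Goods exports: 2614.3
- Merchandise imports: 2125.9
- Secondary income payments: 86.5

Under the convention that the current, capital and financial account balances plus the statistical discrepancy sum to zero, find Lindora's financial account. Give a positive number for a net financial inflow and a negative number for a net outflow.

Goods balance = 2614.3 - 2125.9 = 488.4
Services balance = -318.7
Trade balance (goods + services) = 488.4 + (-318.7) = 169.7
Net primary income = -407.8
Net secondary income = 468.3 - 86.5 = 381.8
Current account = 169.7 + (-407.8) + 381.8 = 143.7
Financial account = -(143.7 + (-180.4) + 156.0) = -119.3

-119.3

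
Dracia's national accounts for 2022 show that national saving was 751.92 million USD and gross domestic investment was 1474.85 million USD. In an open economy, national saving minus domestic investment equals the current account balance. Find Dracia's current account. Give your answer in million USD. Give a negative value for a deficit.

CA = S - I = 751.92 - 1474.85 = -722.93

-722.93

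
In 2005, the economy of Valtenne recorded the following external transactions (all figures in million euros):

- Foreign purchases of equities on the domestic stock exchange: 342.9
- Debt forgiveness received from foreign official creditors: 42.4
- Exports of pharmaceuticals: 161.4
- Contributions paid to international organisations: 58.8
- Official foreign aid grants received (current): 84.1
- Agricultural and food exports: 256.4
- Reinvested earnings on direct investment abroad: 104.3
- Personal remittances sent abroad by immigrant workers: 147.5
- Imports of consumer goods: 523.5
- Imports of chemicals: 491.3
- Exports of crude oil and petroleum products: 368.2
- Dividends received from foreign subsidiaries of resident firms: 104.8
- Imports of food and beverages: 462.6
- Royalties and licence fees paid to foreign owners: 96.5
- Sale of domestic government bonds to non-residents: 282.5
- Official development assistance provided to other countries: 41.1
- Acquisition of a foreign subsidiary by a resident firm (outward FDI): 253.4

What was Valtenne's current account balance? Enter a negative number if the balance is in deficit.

Goods: -523.5 - 491.3 + 368.2 + 256.4 + 161.4 - 462.6 = -691.4
Services: -96.5
Primary income: 104.8 + 104.3 = 209.1
Secondary income: -41.1 + 84.1 - 147.5 - 58.8 = -163.3
Current account = (-691.4) + (-96.5) + 209.1 + (-163.3) = -742.1
(Excluded from the current account — financial account: foreign purchases of equities on the domestic stock exchange 342.9, sale of domestic government bonds to non-residents 282.5, acquisition of a foreign subsidiary by a resident firm (outward FDI) 253.4; capital account: debt forgiveness received from foreign official creditors 42.4.)

-742.1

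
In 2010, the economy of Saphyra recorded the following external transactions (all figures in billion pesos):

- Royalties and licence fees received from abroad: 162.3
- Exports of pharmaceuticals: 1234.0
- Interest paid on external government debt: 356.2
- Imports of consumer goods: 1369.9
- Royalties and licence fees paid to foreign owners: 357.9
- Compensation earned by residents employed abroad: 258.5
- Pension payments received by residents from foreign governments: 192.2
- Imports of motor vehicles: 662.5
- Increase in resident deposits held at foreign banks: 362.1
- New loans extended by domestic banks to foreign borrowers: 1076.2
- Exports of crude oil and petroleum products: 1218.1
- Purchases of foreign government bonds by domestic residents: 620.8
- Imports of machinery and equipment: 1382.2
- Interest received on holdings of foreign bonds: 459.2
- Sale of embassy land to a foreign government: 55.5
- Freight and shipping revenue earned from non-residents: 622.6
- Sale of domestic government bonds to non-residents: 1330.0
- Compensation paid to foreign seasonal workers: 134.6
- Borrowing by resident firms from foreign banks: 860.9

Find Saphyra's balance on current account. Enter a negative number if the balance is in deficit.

-116.4

Goods: -662.5 + 1234.0 - 1369.9 - 1382.2 + 1218.1 = -962.5
Services: 162.3 + 622.6 - 357.9 = 427.0
Primary income: 258.5 + 459.2 - 356.2 - 134.6 = 226.9
Secondary income: 192.2
Current account = (-962.5) + 427.0 + 226.9 + 192.2 = -116.4
(Excluded from the current account — financial account: increase in resident deposits held at foreign banks 362.1, new loans extended by domestic banks to foreign borrowers 1076.2, purchases of foreign government bonds by domestic residents 620.8, sale of domestic government bonds to non-residents 1330.0, borrowing by resident firms from foreign banks 860.9; capital account: sale of embassy land to a foreign government 55.5.)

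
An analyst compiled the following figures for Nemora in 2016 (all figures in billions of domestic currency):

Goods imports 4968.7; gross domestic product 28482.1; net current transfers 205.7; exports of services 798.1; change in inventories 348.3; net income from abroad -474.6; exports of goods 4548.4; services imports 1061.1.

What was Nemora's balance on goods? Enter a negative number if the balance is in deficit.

-420.3

Goods balance = 4548.4 - 4968.7 = -420.3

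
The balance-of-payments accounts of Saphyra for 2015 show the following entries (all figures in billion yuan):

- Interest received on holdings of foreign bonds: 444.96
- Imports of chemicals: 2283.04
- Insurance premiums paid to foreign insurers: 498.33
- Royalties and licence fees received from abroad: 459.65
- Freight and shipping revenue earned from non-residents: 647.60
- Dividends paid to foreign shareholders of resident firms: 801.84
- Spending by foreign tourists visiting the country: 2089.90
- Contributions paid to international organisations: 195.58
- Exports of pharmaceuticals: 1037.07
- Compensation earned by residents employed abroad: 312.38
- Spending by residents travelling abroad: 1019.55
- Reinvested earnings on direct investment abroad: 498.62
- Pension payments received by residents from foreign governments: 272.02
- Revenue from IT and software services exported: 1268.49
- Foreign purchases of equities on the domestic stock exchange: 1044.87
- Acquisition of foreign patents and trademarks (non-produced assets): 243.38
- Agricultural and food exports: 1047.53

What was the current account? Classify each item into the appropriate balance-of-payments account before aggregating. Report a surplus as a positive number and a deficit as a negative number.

Goods: 1037.07 + 1047.53 - 2283.04 = -198.44
Services: -498.33 + 459.65 + 647.60 + 2089.90 + 1268.49 - 1019.55 = 2947.76
Primary income: 312.38 + 498.62 - 801.84 + 444.96 = 454.12
Secondary income: -195.58 + 272.02 = 76.44
Current account = (-198.44) + 2947.76 + 454.12 + 76.44 = 3279.88
(Excluded from the current account — financial account: foreign purchases of equities on the domestic stock exchange 1044.87; capital account: acquisition of foreign patents and trademarks (non-produced assets) 243.38.)

3279.88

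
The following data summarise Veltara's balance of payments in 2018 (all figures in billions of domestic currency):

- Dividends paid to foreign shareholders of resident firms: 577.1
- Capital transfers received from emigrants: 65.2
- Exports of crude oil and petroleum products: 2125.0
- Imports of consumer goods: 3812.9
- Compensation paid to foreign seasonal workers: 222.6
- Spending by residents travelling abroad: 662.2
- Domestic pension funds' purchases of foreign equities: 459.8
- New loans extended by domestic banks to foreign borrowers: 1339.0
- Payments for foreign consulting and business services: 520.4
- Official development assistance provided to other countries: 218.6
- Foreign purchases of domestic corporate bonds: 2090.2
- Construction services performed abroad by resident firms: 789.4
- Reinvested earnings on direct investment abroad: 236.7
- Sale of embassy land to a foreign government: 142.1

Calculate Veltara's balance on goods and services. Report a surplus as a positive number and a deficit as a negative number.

Goods: 2125.0 - 3812.9 = -1687.9
Services: -662.2 - 520.4 + 789.4 = -393.2
Trade balance = -1687.9 + (-393.2) = -2081.1
(Excluded from the trade balance — primary income: dividends paid to foreign shareholders of resident firms 577.1, compensation paid to foreign seasonal workers 222.6, reinvested earnings on direct investment abroad 236.7; capital account: capital transfers received from emigrants 65.2, sale of embassy land to a foreign government 142.1; financial account: domestic pension funds' purchases of foreign equities 459.8, new loans extended by domestic banks to foreign borrowers 1339.0, foreign purchases of domestic corporate bonds 2090.2; secondary income: official development assistance provided to other countries 218.6.)

-2081.1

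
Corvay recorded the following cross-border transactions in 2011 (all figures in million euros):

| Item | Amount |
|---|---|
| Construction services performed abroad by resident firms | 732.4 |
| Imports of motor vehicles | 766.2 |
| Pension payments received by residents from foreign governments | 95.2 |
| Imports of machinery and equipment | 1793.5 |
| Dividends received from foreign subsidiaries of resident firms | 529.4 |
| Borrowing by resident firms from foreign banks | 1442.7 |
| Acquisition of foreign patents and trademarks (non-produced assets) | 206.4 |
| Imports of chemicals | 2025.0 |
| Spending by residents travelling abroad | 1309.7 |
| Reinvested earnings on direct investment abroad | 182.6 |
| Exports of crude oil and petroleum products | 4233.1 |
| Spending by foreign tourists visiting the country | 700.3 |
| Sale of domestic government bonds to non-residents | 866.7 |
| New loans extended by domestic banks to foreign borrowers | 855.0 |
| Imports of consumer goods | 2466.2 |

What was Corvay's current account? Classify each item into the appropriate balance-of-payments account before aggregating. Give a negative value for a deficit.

Goods: -2025.0 - 2466.2 - 766.2 - 1793.5 + 4233.1 = -2817.8
Services: -1309.7 + 732.4 + 700.3 = 123.0
Primary income: 182.6 + 529.4 = 712.0
Secondary income: 95.2
Current account = (-2817.8) + 123.0 + 712.0 + 95.2 = -1887.6
(Excluded from the current account — financial account: borrowing by resident firms from foreign banks 1442.7, sale of domestic government bonds to non-residents 866.7, new loans extended by domestic banks to foreign borrowers 855.0; capital account: acquisition of foreign patents and trademarks (non-produced assets) 206.4.)

-1887.6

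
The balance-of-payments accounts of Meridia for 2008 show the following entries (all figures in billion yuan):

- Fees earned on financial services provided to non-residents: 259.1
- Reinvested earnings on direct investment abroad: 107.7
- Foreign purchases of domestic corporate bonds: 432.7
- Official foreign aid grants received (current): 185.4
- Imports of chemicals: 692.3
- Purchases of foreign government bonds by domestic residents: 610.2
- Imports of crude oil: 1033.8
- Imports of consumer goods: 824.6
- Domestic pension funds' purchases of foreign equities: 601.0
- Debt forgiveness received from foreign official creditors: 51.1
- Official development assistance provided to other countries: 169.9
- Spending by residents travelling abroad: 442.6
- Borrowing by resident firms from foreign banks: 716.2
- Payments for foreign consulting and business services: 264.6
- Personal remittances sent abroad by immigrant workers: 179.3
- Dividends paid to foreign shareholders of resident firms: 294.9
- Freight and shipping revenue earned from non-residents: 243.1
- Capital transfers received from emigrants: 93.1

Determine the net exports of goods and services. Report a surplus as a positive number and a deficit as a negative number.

Goods: -824.6 - 1033.8 - 692.3 = -2550.7
Services: -442.6 - 264.6 + 243.1 + 259.1 = -205.0
Trade balance = -2550.7 + (-205.0) = -2755.7
(Excluded from the trade balance — primary income: reinvested earnings on direct investment abroad 107.7, dividends paid to foreign shareholders of resident firms 294.9; financial account: foreign purchases of domestic corporate bonds 432.7, purchases of foreign government bonds by domestic residents 610.2, domestic pension funds' purchases of foreign equities 601.0, borrowing by resident firms from foreign banks 716.2; secondary income: official foreign aid grants received (current) 185.4, official development assistance provided to other countries 169.9, personal remittances sent abroad by immigrant workers 179.3; capital account: debt forgiveness received from foreign official creditors 51.1, capital transfers received from emigrants 93.1.)

-2755.7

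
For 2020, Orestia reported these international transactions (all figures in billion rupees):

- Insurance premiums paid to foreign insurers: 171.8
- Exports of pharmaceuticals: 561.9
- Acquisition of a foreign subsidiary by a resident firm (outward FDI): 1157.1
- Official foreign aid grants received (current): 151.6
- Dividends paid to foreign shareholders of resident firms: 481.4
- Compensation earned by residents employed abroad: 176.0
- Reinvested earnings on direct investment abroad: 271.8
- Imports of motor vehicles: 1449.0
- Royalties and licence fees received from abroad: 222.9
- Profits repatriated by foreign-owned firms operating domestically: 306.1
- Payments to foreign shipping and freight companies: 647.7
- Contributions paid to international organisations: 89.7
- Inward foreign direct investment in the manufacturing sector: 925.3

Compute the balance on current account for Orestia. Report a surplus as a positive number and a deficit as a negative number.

-1761.5

Goods: -1449.0 + 561.9 = -887.1
Services: -171.8 + 222.9 - 647.7 = -596.6
Primary income: 176.0 - 481.4 - 306.1 + 271.8 = -339.7
Secondary income: -89.7 + 151.6 = 61.9
Current account = (-887.1) + (-596.6) + (-339.7) + 61.9 = -1761.5
(Excluded from the current account — financial account: acquisition of a foreign subsidiary by a resident firm (outward FDI) 1157.1, inward foreign direct investment in the manufacturing sector 925.3.)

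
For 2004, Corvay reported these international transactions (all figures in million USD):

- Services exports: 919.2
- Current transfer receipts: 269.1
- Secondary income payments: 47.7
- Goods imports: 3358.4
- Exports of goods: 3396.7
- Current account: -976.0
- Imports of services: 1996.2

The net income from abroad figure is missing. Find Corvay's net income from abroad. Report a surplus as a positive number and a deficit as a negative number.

Current account = goods balance + services balance + net primary income + net secondary income
Sum of the known components = -817.3
Net income from abroad = CA - (known components) = -976.0 - (-817.3) = -158.7

-158.7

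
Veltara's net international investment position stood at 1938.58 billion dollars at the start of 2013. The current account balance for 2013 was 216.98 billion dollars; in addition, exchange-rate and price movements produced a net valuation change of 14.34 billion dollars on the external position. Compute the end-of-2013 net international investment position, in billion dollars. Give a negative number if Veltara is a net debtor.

2169.90

Change in NIIP = current account + net valuation change = 216.98 + 14.34 = 231.32
End-of-year NIIP = 1938.58 + 231.32 = 2169.90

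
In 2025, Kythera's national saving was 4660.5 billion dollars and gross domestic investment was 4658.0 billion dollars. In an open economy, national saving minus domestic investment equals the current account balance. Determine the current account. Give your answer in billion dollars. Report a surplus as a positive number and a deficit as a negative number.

2.5

S - I = CA (net lending to the rest of the world).
CA = S - I = 4660.5 - 4658.0 = 2.5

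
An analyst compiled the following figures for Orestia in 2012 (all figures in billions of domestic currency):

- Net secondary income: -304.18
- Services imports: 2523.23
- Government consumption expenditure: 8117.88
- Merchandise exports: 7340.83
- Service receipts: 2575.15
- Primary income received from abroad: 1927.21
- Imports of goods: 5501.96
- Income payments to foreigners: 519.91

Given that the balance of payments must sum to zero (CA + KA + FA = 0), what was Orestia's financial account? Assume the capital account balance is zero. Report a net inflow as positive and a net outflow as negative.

-2993.91

Goods balance = 7340.83 - 5501.96 = 1838.87
Services balance = 2575.15 - 2523.23 = 51.92
Trade balance (goods + services) = 1838.87 + 51.92 = 1890.79
Net primary income = 1927.21 - 519.91 = 1407.30
Net secondary income = -304.18
Current account = 1890.79 + 1407.30 + (-304.18) = 2993.91
Financial account = -(2993.91) = -2993.91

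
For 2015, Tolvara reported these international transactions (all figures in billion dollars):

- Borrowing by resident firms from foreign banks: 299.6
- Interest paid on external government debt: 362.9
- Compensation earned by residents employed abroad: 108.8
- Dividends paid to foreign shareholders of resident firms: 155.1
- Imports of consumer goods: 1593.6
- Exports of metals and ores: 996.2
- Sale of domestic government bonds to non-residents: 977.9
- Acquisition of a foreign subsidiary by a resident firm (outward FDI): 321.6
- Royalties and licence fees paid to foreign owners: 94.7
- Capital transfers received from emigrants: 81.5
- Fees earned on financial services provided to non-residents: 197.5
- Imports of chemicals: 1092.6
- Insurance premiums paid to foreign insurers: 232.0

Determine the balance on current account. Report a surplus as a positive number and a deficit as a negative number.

Goods: 996.2 - 1593.6 - 1092.6 = -1690.0
Services: -94.7 + 197.5 - 232.0 = -129.2
Primary income: 108.8 - 155.1 - 362.9 = -409.2
Current account = (-1690.0) + (-129.2) + (-409.2) = -2228.4
(Excluded from the current account — financial account: borrowing by resident firms from foreign banks 299.6, sale of domestic government bonds to non-residents 977.9, acquisition of a foreign subsidiary by a resident firm (outward FDI) 321.6; capital account: capital transfers received from emigrants 81.5.)

-2228.4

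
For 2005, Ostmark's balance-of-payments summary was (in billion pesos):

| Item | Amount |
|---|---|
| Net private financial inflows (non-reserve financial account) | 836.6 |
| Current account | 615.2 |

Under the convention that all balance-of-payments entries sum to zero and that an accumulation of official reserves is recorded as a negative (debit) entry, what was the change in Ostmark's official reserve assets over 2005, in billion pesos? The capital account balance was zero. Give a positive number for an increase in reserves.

1451.8

Official reserve transactions balance = -(615.2 + 836.6) = -1451.8
An accumulation of reserves is recorded as a debit (negative entry), so the change in the stock of reserves is the negative of that balance.
Change in official reserves = -(-1451.8) = 1451.8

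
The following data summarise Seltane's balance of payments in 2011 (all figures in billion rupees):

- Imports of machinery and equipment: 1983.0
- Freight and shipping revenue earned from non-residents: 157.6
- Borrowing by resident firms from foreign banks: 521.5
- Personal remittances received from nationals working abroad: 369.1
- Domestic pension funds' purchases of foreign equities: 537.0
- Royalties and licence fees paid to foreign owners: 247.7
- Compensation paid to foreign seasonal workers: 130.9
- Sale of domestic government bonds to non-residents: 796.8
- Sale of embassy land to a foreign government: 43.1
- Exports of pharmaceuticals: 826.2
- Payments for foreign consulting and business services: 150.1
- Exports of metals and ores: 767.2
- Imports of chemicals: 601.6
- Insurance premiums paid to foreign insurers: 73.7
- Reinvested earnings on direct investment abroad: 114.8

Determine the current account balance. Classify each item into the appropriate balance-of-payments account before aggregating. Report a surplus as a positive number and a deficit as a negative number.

Goods: 767.2 - 601.6 + 826.2 - 1983.0 = -991.2
Services: -73.7 - 150.1 + 157.6 - 247.7 = -313.9
Primary income: -130.9 + 114.8 = -16.1
Secondary income: 369.1
Current account = (-991.2) + (-313.9) + (-16.1) + 369.1 = -952.1
(Excluded from the current account — financial account: borrowing by resident firms from foreign banks 521.5, domestic pension funds' purchases of foreign equities 537.0, sale of domestic government bonds to non-residents 796.8; capital account: sale of embassy land to a foreign government 43.1.)

-952.1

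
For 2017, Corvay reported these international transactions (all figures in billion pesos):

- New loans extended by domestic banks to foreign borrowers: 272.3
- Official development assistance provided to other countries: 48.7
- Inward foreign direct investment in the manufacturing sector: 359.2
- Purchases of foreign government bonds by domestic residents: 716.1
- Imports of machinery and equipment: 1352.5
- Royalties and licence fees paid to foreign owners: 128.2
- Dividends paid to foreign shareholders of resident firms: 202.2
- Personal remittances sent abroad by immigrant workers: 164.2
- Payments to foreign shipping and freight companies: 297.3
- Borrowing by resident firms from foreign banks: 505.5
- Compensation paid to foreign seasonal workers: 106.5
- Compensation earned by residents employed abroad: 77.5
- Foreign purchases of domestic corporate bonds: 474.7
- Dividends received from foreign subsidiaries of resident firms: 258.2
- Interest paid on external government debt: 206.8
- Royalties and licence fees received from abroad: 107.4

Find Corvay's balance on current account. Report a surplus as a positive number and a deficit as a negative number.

-2063.3

Goods: -1352.5
Services: -128.2 - 297.3 + 107.4 = -318.1
Primary income: -202.2 + 77.5 - 206.8 + 258.2 - 106.5 = -179.8
Secondary income: -48.7 - 164.2 = -212.9
Current account = (-1352.5) + (-318.1) + (-179.8) + (-212.9) = -2063.3
(Excluded from the current account — financial account: new loans extended by domestic banks to foreign borrowers 272.3, inward foreign direct investment in the manufacturing sector 359.2, purchases of foreign government bonds by domestic residents 716.1, borrowing by resident firms from foreign banks 505.5, foreign purchases of domestic corporate bonds 474.7.)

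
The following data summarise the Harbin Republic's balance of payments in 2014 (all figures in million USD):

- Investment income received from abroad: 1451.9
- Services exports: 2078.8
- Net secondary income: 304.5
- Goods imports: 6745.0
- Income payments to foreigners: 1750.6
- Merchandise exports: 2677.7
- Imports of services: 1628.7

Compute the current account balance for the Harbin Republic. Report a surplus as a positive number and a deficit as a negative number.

Goods balance = 2677.7 - 6745.0 = -4067.3
Services balance = 2078.8 - 1628.7 = 450.1
Trade balance (goods + services) = -4067.3 + 450.1 = -3617.2
Net primary income = 1451.9 - 1750.6 = -298.7
Net secondary income = 304.5
Current account = -3617.2 + (-298.7) + 304.5 = -3611.4

-3611.4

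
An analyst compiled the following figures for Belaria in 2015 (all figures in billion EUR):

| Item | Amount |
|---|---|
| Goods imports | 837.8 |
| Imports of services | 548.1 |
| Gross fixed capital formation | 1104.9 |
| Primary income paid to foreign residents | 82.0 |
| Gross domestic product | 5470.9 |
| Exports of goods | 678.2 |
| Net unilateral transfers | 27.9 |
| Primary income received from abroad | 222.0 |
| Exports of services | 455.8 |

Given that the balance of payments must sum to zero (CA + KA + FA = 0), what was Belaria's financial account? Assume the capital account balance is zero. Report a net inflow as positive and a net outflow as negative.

84.0

Goods balance = 678.2 - 837.8 = -159.6
Services balance = 455.8 - 548.1 = -92.3
Trade balance (goods + services) = -159.6 + (-92.3) = -251.9
Net primary income = 222.0 - 82.0 = 140.0
Net secondary income = 27.9
Current account = -251.9 + 140.0 + 27.9 = -84.0
Financial account = -(-84.0) = 84.0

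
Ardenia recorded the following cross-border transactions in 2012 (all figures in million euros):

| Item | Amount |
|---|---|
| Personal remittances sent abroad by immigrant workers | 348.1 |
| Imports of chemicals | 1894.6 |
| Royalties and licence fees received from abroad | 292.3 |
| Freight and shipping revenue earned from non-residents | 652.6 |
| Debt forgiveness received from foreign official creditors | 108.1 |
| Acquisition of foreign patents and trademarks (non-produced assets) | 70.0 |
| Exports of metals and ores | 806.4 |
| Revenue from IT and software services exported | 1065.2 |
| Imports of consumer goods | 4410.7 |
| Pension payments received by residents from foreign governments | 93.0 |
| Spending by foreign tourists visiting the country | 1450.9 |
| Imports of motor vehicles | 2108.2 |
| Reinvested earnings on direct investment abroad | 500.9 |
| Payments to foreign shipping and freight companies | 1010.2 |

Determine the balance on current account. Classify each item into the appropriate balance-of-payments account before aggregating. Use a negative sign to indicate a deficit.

Goods: -1894.6 - 4410.7 - 2108.2 + 806.4 = -7607.1
Services: 652.6 + 1065.2 + 292.3 + 1450.9 - 1010.2 = 2450.8
Primary income: 500.9
Secondary income: -348.1 + 93.0 = -255.1
Current account = (-7607.1) + 2450.8 + 500.9 + (-255.1) = -4910.5
(Excluded from the current account — capital account: debt forgiveness received from foreign official creditors 108.1, acquisition of foreign patents and trademarks (non-produced assets) 70.0.)

-4910.5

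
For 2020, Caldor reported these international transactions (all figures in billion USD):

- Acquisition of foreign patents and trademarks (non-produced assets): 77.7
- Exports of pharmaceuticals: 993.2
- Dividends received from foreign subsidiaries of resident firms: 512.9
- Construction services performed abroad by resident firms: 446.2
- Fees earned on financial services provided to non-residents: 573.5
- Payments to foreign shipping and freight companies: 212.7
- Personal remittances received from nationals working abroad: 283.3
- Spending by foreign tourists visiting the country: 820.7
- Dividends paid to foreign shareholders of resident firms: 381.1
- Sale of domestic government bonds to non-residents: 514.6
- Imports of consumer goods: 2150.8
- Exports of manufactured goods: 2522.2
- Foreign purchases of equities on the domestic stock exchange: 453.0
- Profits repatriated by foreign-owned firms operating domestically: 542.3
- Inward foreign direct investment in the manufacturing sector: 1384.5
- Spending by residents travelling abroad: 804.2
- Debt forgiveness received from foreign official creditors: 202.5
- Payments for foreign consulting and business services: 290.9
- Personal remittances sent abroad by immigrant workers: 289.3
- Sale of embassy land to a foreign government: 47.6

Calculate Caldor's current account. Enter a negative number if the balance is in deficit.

1480.7

Goods: 993.2 - 2150.8 + 2522.2 = 1364.6
Services: -804.2 + 573.5 + 820.7 - 290.9 - 212.7 + 446.2 = 532.6
Primary income: 512.9 - 381.1 - 542.3 = -410.5
Secondary income: -289.3 + 283.3 = -6.0
Current account = 1364.6 + 532.6 + (-410.5) + (-6.0) = 1480.7
(Excluded from the current account — capital account: acquisition of foreign patents and trademarks (non-produced assets) 77.7, debt forgiveness received from foreign official creditors 202.5, sale of embassy land to a foreign government 47.6; financial account: sale of domestic government bonds to non-residents 514.6, foreign purchases of equities on the domestic stock exchange 453.0, inward foreign direct investment in the manufacturing sector 1384.5.)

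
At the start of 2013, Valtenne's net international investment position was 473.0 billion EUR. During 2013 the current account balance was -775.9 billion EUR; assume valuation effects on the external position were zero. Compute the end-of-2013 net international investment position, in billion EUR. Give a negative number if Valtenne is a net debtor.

-302.9

With no valuation effects, change in NIIP = current account = -775.9
End-of-year NIIP = 473.0 + (-775.9) = -302.9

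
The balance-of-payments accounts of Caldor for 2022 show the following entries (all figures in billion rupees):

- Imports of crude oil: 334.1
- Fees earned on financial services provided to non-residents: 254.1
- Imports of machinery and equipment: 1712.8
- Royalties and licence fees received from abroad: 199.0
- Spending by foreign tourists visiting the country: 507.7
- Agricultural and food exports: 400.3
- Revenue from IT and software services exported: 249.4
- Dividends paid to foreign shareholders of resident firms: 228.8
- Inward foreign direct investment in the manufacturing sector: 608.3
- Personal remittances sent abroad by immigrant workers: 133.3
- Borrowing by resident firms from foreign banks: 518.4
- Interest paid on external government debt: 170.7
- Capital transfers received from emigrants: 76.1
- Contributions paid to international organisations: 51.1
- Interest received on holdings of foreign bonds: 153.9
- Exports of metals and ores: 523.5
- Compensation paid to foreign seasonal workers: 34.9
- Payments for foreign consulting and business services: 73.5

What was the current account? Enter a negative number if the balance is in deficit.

Goods: -334.1 + 400.3 + 523.5 - 1712.8 = -1123.1
Services: 507.7 - 73.5 + 249.4 + 254.1 + 199.0 = 1136.7
Primary income: -228.8 + 153.9 - 170.7 - 34.9 = -280.5
Secondary income: -133.3 - 51.1 = -184.4
Current account = (-1123.1) + 1136.7 + (-280.5) + (-184.4) = -451.3
(Excluded from the current account — financial account: inward foreign direct investment in the manufacturing sector 608.3, borrowing by resident firms from foreign banks 518.4; capital account: capital transfers received from emigrants 76.1.)

-451.3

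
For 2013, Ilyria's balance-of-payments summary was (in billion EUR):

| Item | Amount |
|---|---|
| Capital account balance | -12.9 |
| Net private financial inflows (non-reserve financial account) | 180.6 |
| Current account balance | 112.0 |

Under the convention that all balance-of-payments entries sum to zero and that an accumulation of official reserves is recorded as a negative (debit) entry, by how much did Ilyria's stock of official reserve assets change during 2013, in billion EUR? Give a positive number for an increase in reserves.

279.7

Official reserve transactions balance = -(112.0 + (-12.9) + 180.6) = -279.7
An accumulation of reserves is recorded as a debit (negative entry), so the change in the stock of reserves is the negative of that balance.
Change in official reserves = -(-279.7) = 279.7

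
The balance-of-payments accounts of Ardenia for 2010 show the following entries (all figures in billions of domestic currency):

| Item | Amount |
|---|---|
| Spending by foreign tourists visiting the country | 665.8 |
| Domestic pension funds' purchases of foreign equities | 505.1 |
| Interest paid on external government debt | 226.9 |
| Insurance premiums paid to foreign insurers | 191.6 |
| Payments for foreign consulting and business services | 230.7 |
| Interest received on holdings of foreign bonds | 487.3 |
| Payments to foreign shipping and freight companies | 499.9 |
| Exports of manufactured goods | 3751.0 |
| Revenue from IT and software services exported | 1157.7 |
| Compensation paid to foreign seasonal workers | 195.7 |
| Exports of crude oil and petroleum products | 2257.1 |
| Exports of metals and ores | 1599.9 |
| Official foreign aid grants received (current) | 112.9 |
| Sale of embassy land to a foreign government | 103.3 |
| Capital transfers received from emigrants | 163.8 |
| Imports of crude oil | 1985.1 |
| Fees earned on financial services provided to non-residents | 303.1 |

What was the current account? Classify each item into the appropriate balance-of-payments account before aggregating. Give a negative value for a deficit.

7004.9

Goods: -1985.1 + 1599.9 + 3751.0 + 2257.1 = 5622.9
Services: 303.1 - 230.7 + 665.8 - 499.9 + 1157.7 - 191.6 = 1204.4
Primary income: -226.9 - 195.7 + 487.3 = 64.7
Secondary income: 112.9
Current account = 5622.9 + 1204.4 + 64.7 + 112.9 = 7004.9
(Excluded from the current account — financial account: domestic pension funds' purchases of foreign equities 505.1; capital account: sale of embassy land to a foreign government 103.3, capital transfers received from emigrants 163.8.)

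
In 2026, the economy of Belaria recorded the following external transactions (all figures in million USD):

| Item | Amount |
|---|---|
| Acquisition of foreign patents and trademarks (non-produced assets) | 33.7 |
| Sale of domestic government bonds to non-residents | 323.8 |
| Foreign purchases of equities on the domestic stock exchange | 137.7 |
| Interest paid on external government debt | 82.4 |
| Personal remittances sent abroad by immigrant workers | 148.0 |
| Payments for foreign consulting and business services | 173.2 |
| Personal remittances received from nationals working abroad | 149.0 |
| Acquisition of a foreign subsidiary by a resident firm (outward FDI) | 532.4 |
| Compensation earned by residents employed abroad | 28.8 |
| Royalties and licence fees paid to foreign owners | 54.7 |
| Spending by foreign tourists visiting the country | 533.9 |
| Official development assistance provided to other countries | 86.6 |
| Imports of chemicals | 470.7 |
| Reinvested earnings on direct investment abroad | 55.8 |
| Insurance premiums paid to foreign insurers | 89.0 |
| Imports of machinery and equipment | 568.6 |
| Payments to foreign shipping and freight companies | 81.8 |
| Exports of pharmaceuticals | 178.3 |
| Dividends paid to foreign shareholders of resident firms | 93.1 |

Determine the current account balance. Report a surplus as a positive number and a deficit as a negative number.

-902.3

Goods: 178.3 - 568.6 - 470.7 = -861.0
Services: 533.9 - 81.8 - 173.2 - 89.0 - 54.7 = 135.2
Primary income: 55.8 - 82.4 - 93.1 + 28.8 = -90.9
Secondary income: 149.0 - 148.0 - 86.6 = -85.6
Current account = (-861.0) + 135.2 + (-90.9) + (-85.6) = -902.3
(Excluded from the current account — capital account: acquisition of foreign patents and trademarks (non-produced assets) 33.7; financial account: sale of domestic government bonds to non-residents 323.8, foreign purchases of equities on the domestic stock exchange 137.7, acquisition of a foreign subsidiary by a resident firm (outward FDI) 532.4.)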